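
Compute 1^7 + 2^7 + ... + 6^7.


This power sum has a closed form given by Faulhaber's formula
sum_{k=1}^{m} k^p = (1 / (p + 1)) * sum_{j=0}^{p} C(p + 1, j) B_j m^(p + 1 - j),
but for small m direct computation is fastest:
1 + 128 + 2187 + 16384 + 78125 + 279936 = 376761.

376761


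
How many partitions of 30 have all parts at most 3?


Using the generating function (1-x)^(-1)(1-x^2)^(-1)(1-x^3)^(-1),
the coefficient of x^30 counts these restricted partitions.
Result = 91

91


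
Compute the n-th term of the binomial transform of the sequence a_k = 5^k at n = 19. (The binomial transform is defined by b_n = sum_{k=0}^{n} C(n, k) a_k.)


With a_k = 5^k, b_n = sum_{k=0}^{n} C(n, k) 5^k = (1 + 5)^n by the binomial theorem.
For n = 19: (1 + 5)^19 = 6^19 = 609359740010496.

609359740010496


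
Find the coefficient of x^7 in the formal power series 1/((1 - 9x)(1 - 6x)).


By partial fractions or Cauchy convolution:
The coefficient equals sum_{k=0}^{7} 9^k * 6^(7-k).
= 13789035

13789035


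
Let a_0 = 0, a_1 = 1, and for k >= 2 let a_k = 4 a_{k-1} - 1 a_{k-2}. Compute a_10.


Iterating the recurrence forward:
a_0 = 0
a_1 = 1
a_2 = 4*1 - 1*0 = 4
a_3 = 4*4 - 1*1 = 15
a_4 = 4*15 - 1*4 = 56
a_5 = 4*56 - 1*15 = 209
a_6 = 4*209 - 1*56 = 780
a_7 = 4*780 - 1*209 = 2911
a_8 = 4*2911 - 1*780 = 10864
a_9 = 4*10864 - 1*2911 = 40545
a_10 = 4*40545 - 1*10864 = 151316
So a_10 = 151316.

151316


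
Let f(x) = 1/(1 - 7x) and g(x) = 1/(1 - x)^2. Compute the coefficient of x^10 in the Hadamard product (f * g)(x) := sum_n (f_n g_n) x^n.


f has coefficients f_k = 7^k. For g = 1/(1 - x)^2 the coefficient is g_k = C(k + 1, 1) = k + 1. The Hadamard coefficient is (f * g)_k = 7^k * (k + 1).
For k = 10: 7^10 * 11 = 282475249 * 11 = 3107227739.

3107227739


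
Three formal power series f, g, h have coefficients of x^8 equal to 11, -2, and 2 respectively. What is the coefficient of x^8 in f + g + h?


Series addition is componentwise:
11 + -2 + 2
= 11

11


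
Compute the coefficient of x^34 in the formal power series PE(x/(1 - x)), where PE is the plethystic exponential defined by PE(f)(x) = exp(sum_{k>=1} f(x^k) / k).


For f(x) = x/(1 - x) we have
sum_{k>=1} f(x^k) / k = sum_{k>=1} (1/k) * x^k / (1 - x^k) = sum_{k, m >= 1} x^(k m) / k,
which after exponentiating simplifies to
PE(x/(1 - x)) = prod_{k>=1} 1 / (1 - x^k).
This is the generating function for the partition function p(n), so the coefficient of x^34 is p(34).
Computing p(34) by dynamic programming over parts 1, 2, ..., 34: p(34) = 12310.

12310


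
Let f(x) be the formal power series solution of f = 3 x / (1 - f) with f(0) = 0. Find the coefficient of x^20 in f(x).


Apply Lagrange inversion: f = 3 x * phi(f) with phi(t) = 1/(1 - t), so
[x^n] f = 3^n * (1/n) [t^(n-1)] phi(t)^n = 3^n * (1/n) [t^(n-1)] (1 - t)^(-n) = 3^n * (1/n) C(2n - 2, n - 1) = 3^n * C_{n-1}.
For n = 20: C_19 = C(38, 19) / 20 = 35345263800/20 = 1767263190.
With the 3^20 = 3486784401 factor, the coefficient is 3486784401 * 1767263190 = 6162065723353499190.

6162065723353499190


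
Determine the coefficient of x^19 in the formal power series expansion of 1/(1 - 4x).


The geometric series identity gives 1/(1 - c x) = sum_{k>=0} c^k x^k, so the coefficient of x^k is c^k.
Here c = 4 and k = 19.
Computing: 4^19 = 274877906944

274877906944


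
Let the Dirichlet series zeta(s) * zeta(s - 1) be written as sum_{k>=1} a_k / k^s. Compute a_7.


Convolution gives a_k = sum_{d | k} d * 1 = sum_{d | k} d = sigma(k), the sum of positive divisors of k.
For k = 7, the divisors are 1, 7, so
sigma(7) = 1 + 7 = 8.

8


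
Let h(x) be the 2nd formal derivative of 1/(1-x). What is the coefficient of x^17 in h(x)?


Differentiating 2 times: d^2/dx^2 [1/(1-x)] = 2!/(1-x)^3.
The expansion 1/(1-x)^3 = sum_{k>=0} C(k+2, 2) x^k, so the coefficient of x^n in 2!/(1-x)^3 is 2! * C(n+2, 2).
For n = 17: 2 * C(19, 2) = 2 * 171 = 342

342


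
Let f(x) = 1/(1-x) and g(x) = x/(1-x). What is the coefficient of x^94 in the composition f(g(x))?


First simplify the composition: f(g(x)) = 1/(1 - x/(1-x)) = (1-x)/((1-x) - x) = (1-x)/(1-2x).
Now extract the coefficient. Write (1-x)/(1-2x) = 1/(1-2x) - x/(1-2x).
The coefficient of x^n in 1/(1-2x) is 2^n, and in x/(1-2x) is 2^(n-1) (for n >= 1).
So the coefficient of x^94 is 2^94 - 2^93 = 19807040628566084398385987584 - 9903520314283042199192993792 = 9903520314283042199192993792.

9903520314283042199192993792


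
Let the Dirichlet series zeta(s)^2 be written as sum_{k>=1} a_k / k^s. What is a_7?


The Dirichlet convolution of the constant function 1 with itself gives (1 * 1)(k) = sum_{d | k} 1 = d(k), the number of positive divisors of k.
Since zeta(s) = sum_{k>=1} 1/k^s, we have zeta(s)^2 = sum_{k>=1} d(k)/k^s, so a_k = d(k).
For k = 7: the divisors are 1, 7.
Count = 2.

2


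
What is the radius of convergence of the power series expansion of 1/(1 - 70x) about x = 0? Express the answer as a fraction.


Expanding 1/(1 - 70x) = sum_{k>=0} 70^k x^k, the series converges when |70x| < 1, i.e., |x| < 1/70.
So the radius of convergence is 1/70 = 1/70.

1/70


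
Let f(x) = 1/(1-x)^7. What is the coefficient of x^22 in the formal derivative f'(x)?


Differentiate: d/dx [ 1/(1-x)^r ] = r / (1-x)^(r+1).
Here r = 7, so f'(x) = 7 / (1-x)^8.
The expansion of 1/(1-x)^(r+1) has coefficient of x^n equal to C(n+r, r).
So the coefficient of x^22 in f'(x) is
7 * C(29, 7) = 7 * 1560780 = 10925460

10925460


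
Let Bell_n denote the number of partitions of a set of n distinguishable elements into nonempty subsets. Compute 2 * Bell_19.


Bell_19 can be computed from the Bell triangle or from Dobinski's identity Bell_n = (1/e) * sum_{k>=0} k^n / k!.
Computing Bell_19 = 5832742205057.
Then 2 * 5832742205057 = 11665484410114.

11665484410114


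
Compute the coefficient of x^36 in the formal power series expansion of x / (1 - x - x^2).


Let f(x) = sum_{k>=0} a_k x^k. Multiplying f(x) * (1 - x - x^2) = x and matching coefficients gives a_0 = 0, a_1 = 1, and a_k = a_{k-1} + a_{k-2} for k >= 2. These are the Fibonacci numbers F_k.
Iterating from F_0 = 0, F_1 = 1:
F_0=0, F_1=1, F_2=1, F_3=2, F_4=3, F_5=5, F_6=8, F_7=13, F_8=21, F_9=34, ...
F_36 = 14930352.

14930352


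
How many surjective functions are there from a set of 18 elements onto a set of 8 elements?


By inclusion-exclusion on which target elements are missed, the number of surjections from an n-set onto a k-set is
surj(n, k) = sum_{j=0}^{k} (-1)^j C(k, j) (k - j)^n.
Equivalently surj(n, k) = k! * S(n, k), where S(n, k) is the Stirling number of the second kind.
For n = 18, k = 8:
S(18, 8) = 189036065010, so
surj = 8! * 189036065010 = 40320 * 189036065010 = 7621934141203200.

7621934141203200


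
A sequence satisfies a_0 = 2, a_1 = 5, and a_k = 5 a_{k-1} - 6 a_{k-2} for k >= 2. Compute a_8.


The characteristic equation is t^2 - 5 t + 6 = 0, with roots r_1 = 3 and r_2 = 2 (so c_1 = r_1 + r_2, c_2 = -r_1 r_2 as required).
One can use the closed form a_n = A r_1^n + B r_2^n, but direct iteration is more reliable:
a_0 = 2, a_1 = 5, a_2 = 13, a_3 = 35, a_4 = 97, a_5 = 275, a_6 = 793, a_7 = 2315, a_8 = 6817.
So a_8 = 6817.

6817


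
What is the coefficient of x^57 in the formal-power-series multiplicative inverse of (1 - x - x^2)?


Let the inverse be f(x) = sum_{k>=0} a_k x^k. From f(x) * (1 - x - x^2) = 1 and matching coefficients:
 x^0: a_0 = 1.
 x^1: a_1 - a_0 = 0, so a_1 = 1.
 x^k (k >= 2): a_k - a_{k-1} - a_{k-2} = 0, i.e. a_k = a_{k-1} + a_{k-2}.
This is the Fibonacci-type recurrence shifted so that a_0 = a_1 = 1.
Iterating: a_0=1, a_1=1, a_2=2, a_3=3, a_4=5, a_5=8, a_6=13, a_7=21, a_8=34, a_9=55, ...
a_57 = 591286729879.

591286729879


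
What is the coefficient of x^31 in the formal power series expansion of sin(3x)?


The Maclaurin series is sin(t) = sum_{k>=0} (-1)^k t^(2k+1) / (2k+1)!, so substituting t = 3x, only odd powers of x are nonzero, with coefficient of x^(2k+1) equal to (-1)^k 3^(2k+1) / (2k+1)!.
Write 31 = 2*15 + 1, giving the coefficient (-1)^15 * 3^31 / 31! = -617673396283947/8222838654177922817725562880000000 = -129140163/1719191291889603051520000000.

-129140163/1719191291889603051520000000


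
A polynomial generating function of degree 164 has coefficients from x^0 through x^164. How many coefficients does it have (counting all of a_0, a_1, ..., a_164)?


A polynomial of degree 164 takes the form a_0 + a_1 x + ... + a_164 x^164.
The number of coefficients is 164 + 1 = 165.

165


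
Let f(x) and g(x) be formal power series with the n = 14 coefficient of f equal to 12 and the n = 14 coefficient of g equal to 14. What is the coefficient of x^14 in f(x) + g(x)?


Addition of formal power series is termwise.
The coefficient of x^14 in f + g = 12 + 14
= 26

26


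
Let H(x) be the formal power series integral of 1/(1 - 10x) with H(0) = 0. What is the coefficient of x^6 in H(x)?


1/(1 - 10x) = sum_{k>=0} 10^k x^k. Integrating termwise with H(0) = 0:
H(x) = sum_{k>=0} 10^k x^(k+1) / (k+1) = sum_{m>=1} 10^(m-1) x^m / m.
For m = 6: 10^5/6 = 100000/6 = 50000/3.

50000/3


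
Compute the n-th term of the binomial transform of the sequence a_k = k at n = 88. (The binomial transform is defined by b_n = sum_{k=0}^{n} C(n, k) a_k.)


With a_k = k, b_n = sum_{k=0}^{n} C(n, k) k. Using k * C(n, k) = n * C(n-1, k-1) gives b_n = n * sum_{k>=1} C(n-1, k-1) = n * 2^(n-1).
For n = 88: 88 * 2^87 = 88 * 154742504910672534362390528 = 13617340432139183023890366464.

13617340432139183023890366464


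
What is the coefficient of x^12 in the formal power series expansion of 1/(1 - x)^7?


The expansion 1/(1 - x)^r = sum_{k>=0} C(k + r - 1, r - 1) x^k follows from the multiset / negative-binomial theorem (or from repeated differentiation of the geometric series).
For r = 7 and k = 12:
C(18, 6) = 6402373705728000 / (720 * 479001600) = 18564.

18564


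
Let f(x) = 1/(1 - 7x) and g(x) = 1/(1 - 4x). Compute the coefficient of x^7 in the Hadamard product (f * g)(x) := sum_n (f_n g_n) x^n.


f has coefficients f_k = 7^k and g has coefficients g_k = 4^k, so the Hadamard product has coefficient (f*g)_k = 7^k * 4^k = 28^k.
For k = 7: 28^7 = 13492928512.

13492928512


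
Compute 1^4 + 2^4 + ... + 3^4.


This power sum has a closed form given by Faulhaber's formula
sum_{k=1}^{m} k^p = (1 / (p + 1)) * sum_{j=0}^{p} C(p + 1, j) B_j m^(p + 1 - j),
but for small m direct computation is fastest:
1 + 16 + 81 = 98.

98


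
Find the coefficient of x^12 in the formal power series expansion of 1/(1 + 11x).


Write 1/(1 + c x) = 1/(1 - (-c) x) and apply the geometric-series identity
1/(1 - y) = sum_{k>=0} y^k to get 1/(1 + c x) = sum_{k>=0} (-c)^k x^k.
So the coefficient of x^k is (-c)^k = (-1)^k * c^k.
Here c = 11 and k = 12:
(-11)^12 = 1 * 3138428376721 = 3138428376721

3138428376721


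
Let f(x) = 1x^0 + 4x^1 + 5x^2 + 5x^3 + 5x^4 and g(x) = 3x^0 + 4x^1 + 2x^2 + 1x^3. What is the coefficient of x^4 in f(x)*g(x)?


Cauchy product at x^4:
4*1 + 5*2 + 5*4 + 5*3
= 49

49


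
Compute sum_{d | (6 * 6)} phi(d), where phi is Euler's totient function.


First, 6 * 6 = 36. One classical identity is sum_{d | n} phi(d) = n (each k in [1, n] has a unique gcd with n, and among the k's with gcd(k, n) = n/d there are phi(d) of them). So the sum equals 36. We also verify directly:
Divisors of 36: 1, 2, 3, 4, 6, 9, 12, 18, 36.
phi values: 1, 1, 2, 2, 2, 6, 4, 6, 12.
Sum = 36.

36


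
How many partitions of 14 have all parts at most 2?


Using the generating function (1-x)^(-1)(1-x^2)^(-1),
the coefficient of x^14 counts these restricted partitions.
Result = 8

8


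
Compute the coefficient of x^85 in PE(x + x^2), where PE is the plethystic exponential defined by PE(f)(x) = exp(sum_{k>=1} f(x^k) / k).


With f(x) = x + x^2, the exponent is sum_{k>=1} (x^k + x^(2k)) / k = -ln(1 - x) - ln(1 - x^2). Exponentiating:
PE(x + x^2) = 1 / ((1 - x)(1 - x^2)).
This is the generating function for partitions of n into parts of size 1 or 2. The number of 2's can be any j in 0..42, and the rest are 1's, so
[x^85] = floor(85/2) + 1 = 43.

43


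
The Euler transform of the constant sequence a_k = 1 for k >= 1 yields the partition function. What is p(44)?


The Euler transform converts the sequence a_k = 1 into the number of integer partitions.
Using the recurrence or dynamic programming:
p(44) = 75175

75175


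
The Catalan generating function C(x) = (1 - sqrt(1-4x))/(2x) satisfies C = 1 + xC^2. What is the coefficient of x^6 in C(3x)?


Substituting x -> 3x scales the n-th coefficient by 3^n, so [x^6] C(3x) = 3^6 * C_6.
C_6 = C(2*6, 6)/(7) = 924/7 = 132.
So 3^6 * 132 = 729 * 132 = 96228.

96228


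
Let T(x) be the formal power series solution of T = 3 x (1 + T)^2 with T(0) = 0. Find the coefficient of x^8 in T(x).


Apply the Lagrange inversion formula: if T = 3 x * phi(T) with phi(t) = (1 + t)^2, then [x^n] T = 3^n * (1/n) [t^(n-1)] phi(t)^n = 3^n * (1/n) [t^(n-1)] (1 + t)^(2n) = 3^n * (1/n) C(2n, n-1).
Using the identity C(2n, n-1) = C(2n, n) * n / (n+1), the unscaled factor equals C(2n, n) / (n+1) = C_n, the n-th Catalan number.
For n = 8: C_8 = C(16, 8) / 9 = 12870/9 = 1430.
With the 3^8 = 6561 factor, the coefficient is 6561 * 1430 = 9382230.

9382230


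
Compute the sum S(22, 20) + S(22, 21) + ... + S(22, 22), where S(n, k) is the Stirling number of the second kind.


By definition, S(n, k) counts partitions of an n-set into exactly k nonempty blocks.
Computing row n = 22 for k = 20..22:
S(22, k): 23485, 231, 1
Sum = 23717.

23717


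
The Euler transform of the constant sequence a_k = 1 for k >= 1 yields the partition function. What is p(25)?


The Euler transform converts the sequence a_k = 1 into the number of integer partitions.
Using the recurrence or dynamic programming:
p(25) = 1958

1958


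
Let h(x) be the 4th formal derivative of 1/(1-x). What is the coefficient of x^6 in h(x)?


Differentiating 4 times: d^4/dx^4 [1/(1-x)] = 4!/(1-x)^5.
The expansion 1/(1-x)^5 = sum_{k>=0} C(k+4, 4) x^k, so the coefficient of x^n in 4!/(1-x)^5 is 4! * C(n+4, 4).
For n = 6: 24 * C(10, 4) = 24 * 210 = 5040

5040


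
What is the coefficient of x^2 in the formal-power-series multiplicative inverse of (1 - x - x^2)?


Let the inverse be f(x) = sum_{k>=0} a_k x^k. From f(x) * (1 - x - x^2) = 1 and matching coefficients:
 x^0: a_0 = 1.
 x^1: a_1 - a_0 = 0, so a_1 = 1.
 x^k (k >= 2): a_k - a_{k-1} - a_{k-2} = 0, i.e. a_k = a_{k-1} + a_{k-2}.
This is the Fibonacci-type recurrence shifted so that a_0 = a_1 = 1.
Iterating: a_0=1, a_1=1, a_2=2
a_2 = 2.

2


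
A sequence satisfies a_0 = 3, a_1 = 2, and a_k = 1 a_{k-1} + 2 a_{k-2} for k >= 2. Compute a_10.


The characteristic equation is t^2 - 1 t - 2 = 0, with roots r_1 = 2 and r_2 = -1 (so c_1 = r_1 + r_2, c_2 = -r_1 r_2 as required).
One can use the closed form a_n = A r_1^n + B r_2^n, but direct iteration is more reliable:
a_0 = 3, a_1 = 2, a_2 = 8, a_3 = 12, a_4 = 28, a_5 = 52, a_6 = 108, a_7 = 212, a_8 = 428, a_9 = 852, a_10 = 1708.
So a_10 = 1708.

1708


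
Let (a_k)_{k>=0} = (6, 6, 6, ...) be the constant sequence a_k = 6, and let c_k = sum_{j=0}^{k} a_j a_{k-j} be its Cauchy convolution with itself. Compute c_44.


Since a_j = 6 for all j >= 0, the convolution sum becomes
c_k = sum_{j=0}^{k} 6 * 6 = 36 * (k + 1).
Equivalently, the generating function of (a_k) is 6/(1 - x) and its square is 36/(1 - x)^2 = sum_{k>=0} 36(k + 1) x^k.
For k = 44: 36 * 45 = 1620.

1620


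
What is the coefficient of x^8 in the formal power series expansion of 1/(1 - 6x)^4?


The general identity 1/(1 - c x)^r = sum_{k>=0} c^k C(k + r - 1, r - 1) x^k follows by substituting y = c x into 1/(1 - y)^r = sum_{k>=0} C(k + r - 1, r - 1) y^k.
For c = 6, r = 4, k = 8:
6^8 * C(11, 3) = 1679616 * 165 = 277136640.

277136640


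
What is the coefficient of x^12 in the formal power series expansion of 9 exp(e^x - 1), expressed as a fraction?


exp(e^x - 1) is the exponential generating function for the Bell numbers Bell_k: exp(e^x - 1) = sum_{k>=0} Bell_k x^k / k!.
So the coefficient of x^12 in 9 exp(e^x - 1) is 9 Bell_12 / 12!.
Computing: Bell_12 = 4213597 and 12! = 479001600, giving
9 * 4213597/479001600 = 4213597/53222400.

4213597/53222400


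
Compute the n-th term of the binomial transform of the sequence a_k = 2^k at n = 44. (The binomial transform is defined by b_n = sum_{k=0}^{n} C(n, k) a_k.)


With a_k = 2^k, b_n = sum_{k=0}^{n} C(n, k) 2^k = (1 + 2)^n by the binomial theorem.
For n = 44: (1 + 2)^44 = 3^44 = 984770902183611232881.

984770902183611232881


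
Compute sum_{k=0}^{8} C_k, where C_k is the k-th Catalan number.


C_0 through C_8: 1, 1, 2, 5, 14, 42, 132, 429, 1430
Sum = 1 + 1 + 2 + 5 + 14 + 42 + 132 + 429 + 1430
= 2056

2056


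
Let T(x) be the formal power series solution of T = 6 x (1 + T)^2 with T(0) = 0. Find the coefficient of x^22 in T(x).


Apply the Lagrange inversion formula: if T = 6 x * phi(T) with phi(t) = (1 + t)^2, then [x^n] T = 6^n * (1/n) [t^(n-1)] phi(t)^n = 6^n * (1/n) [t^(n-1)] (1 + t)^(2n) = 6^n * (1/n) C(2n, n-1).
Using the identity C(2n, n-1) = C(2n, n) * n / (n+1), the unscaled factor equals C(2n, n) / (n+1) = C_n, the n-th Catalan number.
For n = 22: C_22 = C(44, 22) / 23 = 2104098963720/23 = 91482563640.
With the 6^22 = 131621703842267136 factor, the coefficient is 131621703842267136 * 91482563640 = 12041090898155435791000535040.

12041090898155435791000535040


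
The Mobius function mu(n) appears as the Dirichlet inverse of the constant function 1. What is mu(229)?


229 = 229 (all distinct primes).
mu(229) = (-1)^1 = -1

-1


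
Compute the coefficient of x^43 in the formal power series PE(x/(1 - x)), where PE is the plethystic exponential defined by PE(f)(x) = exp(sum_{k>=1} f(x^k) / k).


For f(x) = x/(1 - x) we have
sum_{k>=1} f(x^k) / k = sum_{k>=1} (1/k) * x^k / (1 - x^k) = sum_{k, m >= 1} x^(k m) / k,
which after exponentiating simplifies to
PE(x/(1 - x)) = prod_{k>=1} 1 / (1 - x^k).
This is the generating function for the partition function p(n), so the coefficient of x^43 is p(43).
Computing p(43) by dynamic programming over parts 1, 2, ..., 43: p(43) = 63261.

63261


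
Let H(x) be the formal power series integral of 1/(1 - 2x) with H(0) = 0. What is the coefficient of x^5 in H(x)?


1/(1 - 2x) = sum_{k>=0} 2^k x^k. Integrating termwise with H(0) = 0:
H(x) = sum_{k>=0} 2^k x^(k+1) / (k+1) = sum_{m>=1} 2^(m-1) x^m / m.
For m = 5: 2^4/5 = 16/5 = 16/5.

16/5


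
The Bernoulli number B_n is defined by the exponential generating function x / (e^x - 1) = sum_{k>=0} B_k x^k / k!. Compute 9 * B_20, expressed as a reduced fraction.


Bernoulli numbers can also be computed recursively via B_0 = 1 and sum_{j=0}^{m} C(m+1, j) B_j = 0 for m >= 1. Odd-index Bernoulli numbers vanish for k >= 3.
Computing B_20 = -174611/330, so 9 * B_20 = 9 * -174611/330 = -523833/110.

-523833/110


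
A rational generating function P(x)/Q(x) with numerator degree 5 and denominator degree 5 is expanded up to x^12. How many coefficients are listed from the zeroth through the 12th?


Expanding up to x^12 gives the coefficients for x^0, x^1, ..., x^12.
That is 12 + 1 = 13 coefficients in total.

13


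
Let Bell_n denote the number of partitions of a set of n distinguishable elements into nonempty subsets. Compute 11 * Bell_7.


Bell_7 can be computed from the Bell triangle or from Dobinski's identity Bell_n = (1/e) * sum_{k>=0} k^n / k!.
Computing Bell_7 = 877.
Then 11 * 877 = 9647.

9647


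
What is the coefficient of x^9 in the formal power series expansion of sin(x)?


The Maclaurin series is sin(t) = sum_{k>=0} (-1)^k t^(2k+1) / (2k+1)!, so substituting t = x, only odd powers of x are nonzero, with coefficient of x^(2k+1) equal to (-1)^k / (2k+1)!.
Write 9 = 2*4 + 1, giving the coefficient (-1)^4 / 9! = 1/362880 = 1/362880.

1/362880


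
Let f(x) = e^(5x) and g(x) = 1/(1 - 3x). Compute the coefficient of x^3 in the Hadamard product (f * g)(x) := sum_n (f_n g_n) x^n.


Expanding: f_k = 5^k/k! (from e^(5x)) and g_k = 3^k (from 1/(1 - 3x)). So the Hadamard coefficient (f * g)_k = 5^k 3^k / k! = (15)^k / k!.
For k = 3: 15^3/3! = 3375/6 = 1125/2.

1125/2


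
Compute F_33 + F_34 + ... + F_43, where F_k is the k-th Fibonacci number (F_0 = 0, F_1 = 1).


Use the identity sum_{k=0}^{N} F_k = F_{N+2} - 1 (which follows from F_{k+2} - F_{k+1} = F_k). Then
sum_{k=33}^{43} F_k = (F_{45} - 1) - (F_{34} - 1) = F_{45} - F_{34}.
Computing: F_{45} = 1134903170, F_{34} = 5702887, so
Sum = 1134903170 - 5702887 = 1129200283.

1129200283


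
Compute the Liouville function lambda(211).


The Liouville function is lambda(k) = (-1)^Omega(k), where Omega(k) counts the prime factors of k with multiplicity.
Factoring: 211 = 211, so Omega(211) = 1.
lambda(211) = (-1)^1 = -1.

-1


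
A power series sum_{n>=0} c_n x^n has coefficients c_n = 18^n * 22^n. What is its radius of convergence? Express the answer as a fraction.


By the root test (Cauchy-Hadamard), the radius is R = 1 / limsup_n |c_n|^(1/n).
Here |c_n|^(1/n) = (18^n * 22^n)^(1/n) = 18 * 22 = 396 for all n.
So R = 1/396 = 1/396.

1/396


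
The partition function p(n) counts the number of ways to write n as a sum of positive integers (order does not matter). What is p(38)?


Using the generating function prod_{k>=1} 1/(1-x^k), we compute p(38).
By dynamic programming over parts 1 through 38:
p(38) = 26015

26015


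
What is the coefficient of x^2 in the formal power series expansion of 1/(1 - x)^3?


The negative binomial / multiset identity is
1/(1 - x)^r = sum_{k>=0} C(k + r - 1, r - 1) x^k.
Here r = 3 and k = 2, so the coefficient is
C(2 + 2, 2) = C(4, 2)
= 6

6


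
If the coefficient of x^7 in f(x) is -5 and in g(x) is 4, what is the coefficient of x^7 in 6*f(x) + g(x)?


Scalar multiplication scales coefficients: 6 * -5 = -30.
Then add the g coefficient: -30 + 4
= -26

-26


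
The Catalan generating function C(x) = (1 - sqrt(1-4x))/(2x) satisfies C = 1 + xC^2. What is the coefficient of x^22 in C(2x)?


Substituting x -> 2x scales the n-th coefficient by 2^n, so [x^22] C(2x) = 2^22 * C_22.
C_22 = C(2*22, 22)/(23) = 2104098963720/23 = 91482563640.
So 2^22 * 91482563640 = 4194304 * 91482563640 = 383705682605506560.

383705682605506560


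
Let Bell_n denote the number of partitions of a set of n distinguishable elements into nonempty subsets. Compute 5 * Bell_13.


Bell_13 can be computed from the Bell triangle or from Dobinski's identity Bell_n = (1/e) * sum_{k>=0} k^n / k!.
Computing Bell_13 = 27644437.
Then 5 * 27644437 = 138222185.

138222185


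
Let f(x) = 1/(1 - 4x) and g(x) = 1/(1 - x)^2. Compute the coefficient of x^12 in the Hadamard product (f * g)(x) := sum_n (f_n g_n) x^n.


f has coefficients f_k = 4^k. For g = 1/(1 - x)^2 the coefficient is g_k = C(k + 1, 1) = k + 1. The Hadamard coefficient is (f * g)_k = 4^k * (k + 1).
For k = 12: 4^12 * 13 = 16777216 * 13 = 218103808.

218103808


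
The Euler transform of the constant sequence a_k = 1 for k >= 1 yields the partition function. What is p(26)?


The Euler transform converts the sequence a_k = 1 into the number of integer partitions.
Using the recurrence or dynamic programming:
p(26) = 2436

2436


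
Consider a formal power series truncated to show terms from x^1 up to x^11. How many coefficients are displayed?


From x^1 to x^11 inclusive, the count is 11 - 1 + 1 = 11.

11


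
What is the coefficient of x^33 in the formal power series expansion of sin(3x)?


The Maclaurin series is sin(t) = sum_{k>=0} (-1)^k t^(2k+1) / (2k+1)!, so substituting t = 3x, only odd powers of x are nonzero, with coefficient of x^(2k+1) equal to (-1)^k 3^(2k+1) / (2k+1)!.
Write 33 = 2*16 + 1, giving the coefficient (-1)^16 * 3^33 / 33! = 5559060566555523/8683317618811886495518194401280000000 = 387420489/605155334745140274135040000000.

387420489/605155334745140274135040000000


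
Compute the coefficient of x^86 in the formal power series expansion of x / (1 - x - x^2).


Let f(x) = sum_{k>=0} a_k x^k. Multiplying f(x) * (1 - x - x^2) = x and matching coefficients gives a_0 = 0, a_1 = 1, and a_k = a_{k-1} + a_{k-2} for k >= 2. These are the Fibonacci numbers F_k.
Iterating from F_0 = 0, F_1 = 1:
F_0=0, F_1=1, F_2=1, F_3=2, F_4=3, F_5=5, F_6=8, F_7=13, F_8=21, F_9=34, ...
F_86 = 420196140727489673.

420196140727489673


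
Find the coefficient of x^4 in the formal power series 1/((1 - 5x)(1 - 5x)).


By partial fractions or Cauchy convolution:
The coefficient equals sum_{k=0}^{4} 5^k * 5^(4-k).
= 3125

3125


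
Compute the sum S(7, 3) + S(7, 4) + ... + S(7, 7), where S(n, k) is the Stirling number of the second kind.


By definition, S(n, k) counts partitions of an n-set into exactly k nonempty blocks.
Computing row n = 7 for k = 3..7:
S(7, k): 301, 350, 140, 21, 1
Sum = 813.

813


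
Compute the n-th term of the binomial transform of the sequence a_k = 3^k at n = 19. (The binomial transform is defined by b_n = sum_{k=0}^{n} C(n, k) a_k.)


With a_k = 3^k, b_n = sum_{k=0}^{n} C(n, k) 3^k = (1 + 3)^n by the binomial theorem.
For n = 19: (1 + 3)^19 = 4^19 = 274877906944.

274877906944


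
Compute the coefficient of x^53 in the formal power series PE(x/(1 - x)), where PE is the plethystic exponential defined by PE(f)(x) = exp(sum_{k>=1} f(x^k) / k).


For f(x) = x/(1 - x) we have
sum_{k>=1} f(x^k) / k = sum_{k>=1} (1/k) * x^k / (1 - x^k) = sum_{k, m >= 1} x^(k m) / k,
which after exponentiating simplifies to
PE(x/(1 - x)) = prod_{k>=1} 1 / (1 - x^k).
This is the generating function for the partition function p(n), so the coefficient of x^53 is p(53).
Computing p(53) by dynamic programming over parts 1, 2, ..., 53: p(53) = 329931.

329931


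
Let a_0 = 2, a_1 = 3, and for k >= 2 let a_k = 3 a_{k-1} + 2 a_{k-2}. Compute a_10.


Iterating the recurrence forward:
a_0 = 2
a_1 = 3
a_2 = 3*3 + 2*2 = 13
a_3 = 3*13 + 2*3 = 45
a_4 = 3*45 + 2*13 = 161
a_5 = 3*161 + 2*45 = 573
a_6 = 3*573 + 2*161 = 2041
a_7 = 3*2041 + 2*573 = 7269
a_8 = 3*7269 + 2*2041 = 25889
a_9 = 3*25889 + 2*7269 = 92205
a_10 = 3*92205 + 2*25889 = 328393
So a_10 = 328393.

328393


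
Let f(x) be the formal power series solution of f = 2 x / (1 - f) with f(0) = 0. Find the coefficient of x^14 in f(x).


Apply Lagrange inversion: f = 2 x * phi(f) with phi(t) = 1/(1 - t), so
[x^n] f = 2^n * (1/n) [t^(n-1)] phi(t)^n = 2^n * (1/n) [t^(n-1)] (1 - t)^(-n) = 2^n * (1/n) C(2n - 2, n - 1) = 2^n * C_{n-1}.
For n = 14: C_13 = C(26, 13) / 14 = 10400600/14 = 742900.
With the 2^14 = 16384 factor, the coefficient is 16384 * 742900 = 12171673600.

12171673600


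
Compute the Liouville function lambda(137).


The Liouville function is lambda(k) = (-1)^Omega(k), where Omega(k) counts the prime factors of k with multiplicity.
Factoring: 137 = 137, so Omega(137) = 1.
lambda(137) = (-1)^1 = -1.

-1


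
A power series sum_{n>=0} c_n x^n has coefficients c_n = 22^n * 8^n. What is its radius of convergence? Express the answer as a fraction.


By the root test (Cauchy-Hadamard), the radius is R = 1 / limsup_n |c_n|^(1/n).
Here |c_n|^(1/n) = (22^n * 8^n)^(1/n) = 22 * 8 = 176 for all n.
So R = 1/176 = 1/176.

1/176


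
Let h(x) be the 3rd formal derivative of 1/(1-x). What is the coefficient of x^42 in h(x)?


Differentiating 3 times: d^3/dx^3 [1/(1-x)] = 3!/(1-x)^4.
The expansion 1/(1-x)^4 = sum_{k>=0} C(k+3, 3) x^k, so the coefficient of x^n in 3!/(1-x)^4 is 3! * C(n+3, 3).
For n = 42: 6 * C(45, 3) = 6 * 14190 = 85140

85140


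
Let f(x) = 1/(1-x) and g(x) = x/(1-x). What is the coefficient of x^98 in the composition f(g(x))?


First simplify the composition: f(g(x)) = 1/(1 - x/(1-x)) = (1-x)/((1-x) - x) = (1-x)/(1-2x).
Now extract the coefficient. Write (1-x)/(1-2x) = 1/(1-2x) - x/(1-2x).
The coefficient of x^n in 1/(1-2x) is 2^n, and in x/(1-2x) is 2^(n-1) (for n >= 1).
So the coefficient of x^98 is 2^98 - 2^97 = 316912650057057350374175801344 - 158456325028528675187087900672 = 158456325028528675187087900672.

158456325028528675187087900672


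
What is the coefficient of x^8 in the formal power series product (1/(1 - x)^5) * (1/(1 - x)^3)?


Combine the factors: (1/(1 - x)^5) * (1/(1 - x)^3) = 1/(1 - x)^8.
Then use 1/(1 - x)^r = sum_{k>=0} C(k + r - 1, r - 1) x^k with r = 8 and k = 8:
C(15, 7) = 6435.

6435


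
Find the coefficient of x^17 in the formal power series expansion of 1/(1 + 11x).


Write 1/(1 + c x) = 1/(1 - (-c) x) and apply the geometric-series identity
1/(1 - y) = sum_{k>=0} y^k to get 1/(1 + c x) = sum_{k>=0} (-c)^k x^k.
So the coefficient of x^k is (-c)^k = (-1)^k * c^k.
Here c = 11 and k = 17:
(-11)^17 = -1 * 505447028499293771 = -505447028499293771

-505447028499293771


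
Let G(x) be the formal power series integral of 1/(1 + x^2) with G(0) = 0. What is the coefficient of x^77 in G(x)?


1/(1 + x^2) = sum_{j>=0} (-1)^j x^(2j). Integrating termwise with G(0) = 0:
G(x) = sum_{j>=0} (-1)^j x^(2j+1) / (2j+1) = arctan(x).
Only odd powers are nonzero. For x^77 write 77 = 2*38 + 1, giving
(-1)^38 / 77 = 1/77 = 1/77.

1/77


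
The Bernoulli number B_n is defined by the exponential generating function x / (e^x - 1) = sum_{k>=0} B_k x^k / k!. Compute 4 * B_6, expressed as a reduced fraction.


Bernoulli numbers can also be computed recursively via B_0 = 1 and sum_{j=0}^{m} C(m+1, j) B_j = 0 for m >= 1. Odd-index Bernoulli numbers vanish for k >= 3.
Computing B_6 = 1/42, so 4 * B_6 = 4 * 1/42 = 2/21.

2/21


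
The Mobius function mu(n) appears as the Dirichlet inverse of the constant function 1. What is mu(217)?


217 = 7 * 31 (all distinct primes).
mu(217) = (-1)^2 = 1

1


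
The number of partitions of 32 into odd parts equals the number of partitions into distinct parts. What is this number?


Computing partitions of 32 into odd parts (1, 3, 5, ...):
Using the generating function prod_{k>=0} 1/(1-x^(2k+1)),
the count is 390

390


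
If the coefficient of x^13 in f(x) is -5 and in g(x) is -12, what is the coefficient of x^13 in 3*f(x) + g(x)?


Scalar multiplication scales coefficients: 3 * -5 = -15.
Then add the g coefficient: -15 + -12
= -27

-27


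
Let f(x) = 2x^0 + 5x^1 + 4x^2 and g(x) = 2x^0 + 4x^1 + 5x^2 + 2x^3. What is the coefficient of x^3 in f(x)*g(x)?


Cauchy product at x^3:
2*2 + 5*5 + 4*4
= 45

45


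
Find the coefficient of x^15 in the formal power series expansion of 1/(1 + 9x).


Write 1/(1 + c x) = 1/(1 - (-c) x) and apply the geometric-series identity
1/(1 - y) = sum_{k>=0} y^k to get 1/(1 + c x) = sum_{k>=0} (-c)^k x^k.
So the coefficient of x^k is (-c)^k = (-1)^k * c^k.
Here c = 9 and k = 15:
(-9)^15 = -1 * 205891132094649 = -205891132094649

-205891132094649


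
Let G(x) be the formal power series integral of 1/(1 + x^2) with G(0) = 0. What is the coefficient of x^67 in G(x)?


1/(1 + x^2) = sum_{j>=0} (-1)^j x^(2j). Integrating termwise with G(0) = 0:
G(x) = sum_{j>=0} (-1)^j x^(2j+1) / (2j+1) = arctan(x).
Only odd powers are nonzero. For x^67 write 67 = 2*33 + 1, giving
(-1)^33 / 67 = -1/67 = -1/67.

-1/67


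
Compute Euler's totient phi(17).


phi(n) counts integers in [1, n] coprime to n. Using the multiplicative formula phi(n) = n * prod_{p | n} (1 - 1/p):
17 = 17, so
phi(17) = 17 * (1 - 1/17) = 16.

16


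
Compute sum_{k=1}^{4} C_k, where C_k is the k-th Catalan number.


C_1 through C_4: 1, 2, 5, 14
Sum = 1 + 2 + 5 + 14
= 22

22


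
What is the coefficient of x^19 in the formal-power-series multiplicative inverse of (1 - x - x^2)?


Let the inverse be f(x) = sum_{k>=0} a_k x^k. From f(x) * (1 - x - x^2) = 1 and matching coefficients:
 x^0: a_0 = 1.
 x^1: a_1 - a_0 = 0, so a_1 = 1.
 x^k (k >= 2): a_k - a_{k-1} - a_{k-2} = 0, i.e. a_k = a_{k-1} + a_{k-2}.
This is the Fibonacci-type recurrence shifted so that a_0 = a_1 = 1.
Iterating: a_0=1, a_1=1, a_2=2, a_3=3, a_4=5, a_5=8, a_6=13, a_7=21, a_8=34, a_9=55, ...
a_19 = 6765.

6765


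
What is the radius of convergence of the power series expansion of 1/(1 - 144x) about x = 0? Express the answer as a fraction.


Expanding 1/(1 - 144x) = sum_{k>=0} 144^k x^k, the series converges when |144x| < 1, i.e., |x| < 1/144.
So the radius of convergence is 1/144 = 1/144.

1/144


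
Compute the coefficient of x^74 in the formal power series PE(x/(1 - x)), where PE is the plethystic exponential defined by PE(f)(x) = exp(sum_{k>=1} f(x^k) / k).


For f(x) = x/(1 - x) we have
sum_{k>=1} f(x^k) / k = sum_{k>=1} (1/k) * x^k / (1 - x^k) = sum_{k, m >= 1} x^(k m) / k,
which after exponentiating simplifies to
PE(x/(1 - x)) = prod_{k>=1} 1 / (1 - x^k).
This is the generating function for the partition function p(n), so the coefficient of x^74 is p(74).
Computing p(74) by dynamic programming over parts 1, 2, ..., 74: p(74) = 7089500.

7089500


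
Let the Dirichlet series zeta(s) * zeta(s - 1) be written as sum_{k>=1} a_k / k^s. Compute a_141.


Convolution gives a_k = sum_{d | k} d * 1 = sum_{d | k} d = sigma(k), the sum of positive divisors of k.
For k = 141, the divisors are 1, 3, 47, 141, so
sigma(141) = 1 + 3 + 47 + 141 = 192.

192


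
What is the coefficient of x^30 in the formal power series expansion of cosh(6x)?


The Maclaurin series is cosh(t) = sum_{m>=0} t^(2m) / (2m)!, so substituting t = 6x, only even powers of x are nonzero, with coefficient of x^(2m) equal to 6^(2m) / (2m)!.
For x^30 the coefficient is 6^30/30! = 221073919720733357899776/265252859812191058636308480000000 = 688747536/826385373016328125.

688747536/826385373016328125


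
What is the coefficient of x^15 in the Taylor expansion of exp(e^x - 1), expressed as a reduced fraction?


exp(e^x - 1) = sum_{k>=0} Bell_k x^k / k!, where Bell_k is the k-th Bell number.
So the coefficient of x^15 is Bell_15 / 15!.
Computing: Bell_15 = 1382958545 and 15! = 1307674368000, giving
1382958545/1307674368000 = 276591709/261534873600.

276591709/261534873600


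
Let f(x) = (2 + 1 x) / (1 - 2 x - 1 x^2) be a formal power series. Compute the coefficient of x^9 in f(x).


Write f(x) = sum_{k>=0} a_k x^k. Multiplying both sides by 1 - 2 x - 1 x^2 gives
(1 - 2 x - 1 x^2) sum_{k>=0} a_k x^k = 2 + 1 x.
Matching coefficients:
 x^0: a_0 = 2
 x^1: a_1 - 2 a_0 = 1  =>  a_1 = 2*2 + 1 = 5
 x^k (k >= 2): a_k = 2 a_{k-1} + 1 a_{k-2}.
Iterating: a_2 = 12, a_3 = 29, a_4 = 70, a_5 = 169, a_6 = 408, a_7 = 985, a_8 = 2378, a_9 = 5741.
So the coefficient of x^9 is 5741.

5741


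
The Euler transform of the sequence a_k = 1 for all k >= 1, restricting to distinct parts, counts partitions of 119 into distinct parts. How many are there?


Partitions of 119 into distinct parts can be computed via generating function.
Product (1+x)(1+x^2)(1+x^3)...
The coefficient of x^119 = 2032290

2032290


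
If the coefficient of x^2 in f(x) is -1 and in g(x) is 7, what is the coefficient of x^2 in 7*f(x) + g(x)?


Scalar multiplication scales coefficients: 7 * -1 = -7.
Then add the g coefficient: -7 + 7
= 0

0


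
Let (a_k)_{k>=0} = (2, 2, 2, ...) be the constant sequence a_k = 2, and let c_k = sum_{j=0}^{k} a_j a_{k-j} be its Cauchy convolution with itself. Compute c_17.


Since a_j = 2 for all j >= 0, the convolution sum becomes
c_k = sum_{j=0}^{k} 2 * 2 = 4 * (k + 1).
Equivalently, the generating function of (a_k) is 2/(1 - x) and its square is 4/(1 - x)^2 = sum_{k>=0} 4(k + 1) x^k.
For k = 17: 4 * 18 = 72.

72


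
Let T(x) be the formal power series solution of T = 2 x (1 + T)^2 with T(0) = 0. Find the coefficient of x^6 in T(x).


Apply the Lagrange inversion formula: if T = 2 x * phi(T) with phi(t) = (1 + t)^2, then [x^n] T = 2^n * (1/n) [t^(n-1)] phi(t)^n = 2^n * (1/n) [t^(n-1)] (1 + t)^(2n) = 2^n * (1/n) C(2n, n-1).
Using the identity C(2n, n-1) = C(2n, n) * n / (n+1), the unscaled factor equals C(2n, n) / (n+1) = C_n, the n-th Catalan number.
For n = 6: C_6 = C(12, 6) / 7 = 924/7 = 132.
With the 2^6 = 64 factor, the coefficient is 64 * 132 = 8448.

8448


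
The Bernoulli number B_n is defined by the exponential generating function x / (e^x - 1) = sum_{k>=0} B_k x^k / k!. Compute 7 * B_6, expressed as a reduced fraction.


Bernoulli numbers can also be computed recursively via B_0 = 1 and sum_{j=0}^{m} C(m+1, j) B_j = 0 for m >= 1. Odd-index Bernoulli numbers vanish for k >= 3.
Computing B_6 = 1/42, so 7 * B_6 = 7 * 1/42 = 1/6.

1/6


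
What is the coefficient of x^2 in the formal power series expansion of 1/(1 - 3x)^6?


The general identity 1/(1 - c x)^r = sum_{k>=0} c^k C(k + r - 1, r - 1) x^k follows by substituting y = c x into 1/(1 - y)^r = sum_{k>=0} C(k + r - 1, r - 1) y^k.
For c = 3, r = 6, k = 2:
3^2 * C(7, 5) = 9 * 21 = 189.

189


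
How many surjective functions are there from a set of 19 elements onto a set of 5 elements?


By inclusion-exclusion on which target elements are missed, the number of surjections from an n-set onto a k-set is
surj(n, k) = sum_{j=0}^{k} (-1)^j C(k, j) (k - j)^n.
Equivalently surj(n, k) = k! * S(n, k), where S(n, k) is the Stirling number of the second kind.
For n = 19, k = 5:
S(19, 5) = 147589284710, so
surj = 5! * 147589284710 = 120 * 147589284710 = 17710714165200.

17710714165200


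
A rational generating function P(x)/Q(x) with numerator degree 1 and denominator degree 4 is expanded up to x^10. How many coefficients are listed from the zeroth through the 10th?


Expanding up to x^10 gives the coefficients for x^0, x^1, ..., x^10.
That is 10 + 1 = 11 coefficients in total.

11


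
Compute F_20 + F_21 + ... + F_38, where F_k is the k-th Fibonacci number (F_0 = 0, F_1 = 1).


Use the identity sum_{k=0}^{N} F_k = F_{N+2} - 1 (which follows from F_{k+2} - F_{k+1} = F_k). Then
sum_{k=20}^{38} F_k = (F_{40} - 1) - (F_{21} - 1) = F_{40} - F_{21}.
Computing: F_{40} = 102334155, F_{21} = 10946, so
Sum = 102334155 - 10946 = 102323209.

102323209


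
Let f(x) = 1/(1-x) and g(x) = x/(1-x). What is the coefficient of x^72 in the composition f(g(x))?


First simplify the composition: f(g(x)) = 1/(1 - x/(1-x)) = (1-x)/((1-x) - x) = (1-x)/(1-2x).
Now extract the coefficient. Write (1-x)/(1-2x) = 1/(1-2x) - x/(1-2x).
The coefficient of x^n in 1/(1-2x) is 2^n, and in x/(1-2x) is 2^(n-1) (for n >= 1).
So the coefficient of x^72 is 2^72 - 2^71 = 4722366482869645213696 - 2361183241434822606848 = 2361183241434822606848.

2361183241434822606848


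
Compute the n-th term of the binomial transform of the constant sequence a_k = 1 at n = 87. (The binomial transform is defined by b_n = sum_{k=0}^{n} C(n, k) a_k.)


With a_k = 1 for all k, b_n = sum_{k=0}^{n} C(n, k) = 2^n by the binomial theorem.
For n = 87: 2^87 = 154742504910672534362390528.

154742504910672534362390528


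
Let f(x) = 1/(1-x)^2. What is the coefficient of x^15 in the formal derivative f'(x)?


Differentiate: d/dx [ 1/(1-x)^r ] = r / (1-x)^(r+1).
Here r = 2, so f'(x) = 2 / (1-x)^3.
The expansion of 1/(1-x)^(r+1) has coefficient of x^n equal to C(n+r, r).
So the coefficient of x^15 in f'(x) is
2 * C(17, 2) = 2 * 136 = 272

272


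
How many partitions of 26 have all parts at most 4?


Using the generating function (1-x)^(-1)(1-x^2)^(-1)...(1-x^4)^(-1),
the coefficient of x^26 counts these restricted partitions.
Result = 206

206


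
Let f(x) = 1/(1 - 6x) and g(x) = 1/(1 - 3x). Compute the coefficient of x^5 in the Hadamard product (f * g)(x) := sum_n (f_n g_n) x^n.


f has coefficients f_k = 6^k and g has coefficients g_k = 3^k, so the Hadamard product has coefficient (f*g)_k = 6^k * 3^k = 18^k.
For k = 5: 18^5 = 1889568.

1889568


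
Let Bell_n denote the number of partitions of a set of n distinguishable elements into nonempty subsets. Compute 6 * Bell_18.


Bell_18 can be computed from the Bell triangle or from Dobinski's identity Bell_n = (1/e) * sum_{k>=0} k^n / k!.
Computing Bell_18 = 682076806159.
Then 6 * 682076806159 = 4092460836954.

4092460836954


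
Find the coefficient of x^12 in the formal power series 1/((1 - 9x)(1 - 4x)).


By partial fractions or Cauchy convolution:
The coefficient equals sum_{k=0}^{12} 9^k * 4^(12-k).
= 508359743893

508359743893
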